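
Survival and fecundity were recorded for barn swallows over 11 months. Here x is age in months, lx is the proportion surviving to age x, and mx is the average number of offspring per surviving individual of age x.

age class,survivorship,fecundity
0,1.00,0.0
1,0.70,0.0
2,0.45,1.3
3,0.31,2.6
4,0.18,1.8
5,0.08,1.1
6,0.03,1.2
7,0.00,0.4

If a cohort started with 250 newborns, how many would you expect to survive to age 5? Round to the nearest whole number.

Expected survivors = N0 · l_5 = 250 × 0.08 = 20 → 20

20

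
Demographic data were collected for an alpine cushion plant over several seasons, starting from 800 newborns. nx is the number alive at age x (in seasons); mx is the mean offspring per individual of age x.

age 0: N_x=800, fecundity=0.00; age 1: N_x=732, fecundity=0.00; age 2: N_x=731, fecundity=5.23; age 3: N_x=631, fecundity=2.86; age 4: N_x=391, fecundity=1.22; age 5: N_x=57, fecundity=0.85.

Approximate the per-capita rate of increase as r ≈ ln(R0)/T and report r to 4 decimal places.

lx = nx/n0 = nx/800: 1, 0.915, 0.91375, 0.78875, 0.48875, 0.07125
R0 = Σ lx·mx = 0 + 0 + 4.77891… + 2.25583… + 0.59628… + 0.06056… = 7.691575…
Σ x·lx·mx = 19.013213…; T = 19.013213…/7.691575… = 2.47195…
r ≈ ln(R0)/T = ln(7.691575…)/2.47195… = 0.825309… → 0.8253

0.8253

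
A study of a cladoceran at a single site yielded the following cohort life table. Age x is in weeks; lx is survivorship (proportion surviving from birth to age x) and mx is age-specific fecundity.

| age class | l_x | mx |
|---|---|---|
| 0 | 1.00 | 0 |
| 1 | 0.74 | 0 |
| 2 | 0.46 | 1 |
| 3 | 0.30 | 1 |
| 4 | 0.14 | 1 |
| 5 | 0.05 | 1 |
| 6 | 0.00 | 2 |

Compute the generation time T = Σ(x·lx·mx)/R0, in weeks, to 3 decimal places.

lx·mx: 0, 0, 0.46, 0.3, 0.14, 0.05, 0 → R0 = 0.95
x·lx·mx: 0, 0, 0.92, 0.9, 0.56, 0.25, 0 → Σ = 2.63
T = 2.63 / 0.95 = 2.768421… → 2.768

2.768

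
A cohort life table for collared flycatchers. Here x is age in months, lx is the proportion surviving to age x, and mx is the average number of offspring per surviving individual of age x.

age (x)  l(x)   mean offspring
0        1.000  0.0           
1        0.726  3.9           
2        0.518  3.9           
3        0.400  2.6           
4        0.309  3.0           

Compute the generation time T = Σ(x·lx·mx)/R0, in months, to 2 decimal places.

lx·mx: 0, 2.8314, 2.0202, 1.04, 0.927 → R0 = 6.8186
x·lx·mx: 0, 2.8314, 4.0404, 3.12, 3.708 → Σ = 13.6998
T = 13.6998 / 6.8186 = 2.009181… → 2.01

2.01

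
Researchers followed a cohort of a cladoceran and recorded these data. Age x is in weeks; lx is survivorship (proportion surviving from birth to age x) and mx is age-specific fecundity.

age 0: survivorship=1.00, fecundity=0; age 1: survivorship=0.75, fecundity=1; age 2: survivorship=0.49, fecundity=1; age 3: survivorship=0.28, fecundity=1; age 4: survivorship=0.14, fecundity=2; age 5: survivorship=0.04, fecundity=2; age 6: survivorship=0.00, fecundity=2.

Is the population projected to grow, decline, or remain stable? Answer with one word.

R0 = Σ lx·mx = 0 + 0.75 + 0.49 + 0.28 + 0.28 + 0.08 + 0 = 1.88
R0 > 1, so the population is growing.

growing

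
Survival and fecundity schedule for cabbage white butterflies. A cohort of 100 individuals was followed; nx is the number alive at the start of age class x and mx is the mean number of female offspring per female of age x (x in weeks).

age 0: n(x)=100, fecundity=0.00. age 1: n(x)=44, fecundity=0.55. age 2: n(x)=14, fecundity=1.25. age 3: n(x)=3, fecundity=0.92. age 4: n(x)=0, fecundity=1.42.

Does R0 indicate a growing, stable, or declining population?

lx = nx/n0 = nx/100: 1, 0.44, 0.14, 0.03, 0
R0 = Σ lx·mx = 0 + 0.242 + 0.175 + 0.0276 + 0 = 0.4446
R0 < 1, so the population is declining.

declining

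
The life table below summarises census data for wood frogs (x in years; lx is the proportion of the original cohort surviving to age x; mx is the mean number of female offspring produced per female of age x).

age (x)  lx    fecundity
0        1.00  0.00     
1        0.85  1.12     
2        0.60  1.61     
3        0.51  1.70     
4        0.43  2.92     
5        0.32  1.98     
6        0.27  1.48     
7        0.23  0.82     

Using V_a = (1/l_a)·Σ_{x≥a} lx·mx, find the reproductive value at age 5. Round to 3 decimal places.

lx·mx for x ≥ 5: 0.6336, 0.3996, 0.1886 → sum = 1.2218
V_5 = 1.2218 / l_5 = 1.2218 / 0.32 = 3.818125 → 3.818

3.818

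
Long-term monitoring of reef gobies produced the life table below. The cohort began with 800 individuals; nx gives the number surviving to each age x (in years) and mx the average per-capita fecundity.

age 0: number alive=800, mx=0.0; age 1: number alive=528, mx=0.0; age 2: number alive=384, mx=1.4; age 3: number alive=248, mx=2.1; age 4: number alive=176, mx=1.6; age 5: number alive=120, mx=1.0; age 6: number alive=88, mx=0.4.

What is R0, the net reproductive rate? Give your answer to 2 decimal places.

1.87

lx = nx/n0 = nx/800: 1, 0.66, 0.48, 0.31, 0.22, 0.15, 0.11
lx·mx by age: 0, 0, 0.672, 0.651, 0.352, 0.15, 0.044
R0 = Σ lx·mx = 1.869 → 1.87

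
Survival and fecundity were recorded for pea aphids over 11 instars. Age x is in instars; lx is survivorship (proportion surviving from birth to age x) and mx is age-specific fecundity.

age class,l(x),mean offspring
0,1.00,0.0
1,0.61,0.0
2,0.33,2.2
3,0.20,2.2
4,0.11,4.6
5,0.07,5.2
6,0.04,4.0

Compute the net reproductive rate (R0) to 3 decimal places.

2.196

lx·mx by age: 0, 0, 0.726, 0.44, 0.506, 0.364, 0.16
R0 = Σ lx·mx = 2.196 → 2.196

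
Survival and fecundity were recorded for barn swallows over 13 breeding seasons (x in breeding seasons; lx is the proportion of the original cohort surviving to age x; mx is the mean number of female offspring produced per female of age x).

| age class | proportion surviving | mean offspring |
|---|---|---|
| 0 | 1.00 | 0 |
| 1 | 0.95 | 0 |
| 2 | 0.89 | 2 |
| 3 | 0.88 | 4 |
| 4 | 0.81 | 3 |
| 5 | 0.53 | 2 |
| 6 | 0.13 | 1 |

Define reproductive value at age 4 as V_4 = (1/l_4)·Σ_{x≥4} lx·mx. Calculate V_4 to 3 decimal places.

lx·mx for x ≥ 4: 2.43, 1.06, 0.13 → sum = 3.62
V_4 = 3.62 / l_4 = 3.62 / 0.81 = 4.469136… → 4.469

4.469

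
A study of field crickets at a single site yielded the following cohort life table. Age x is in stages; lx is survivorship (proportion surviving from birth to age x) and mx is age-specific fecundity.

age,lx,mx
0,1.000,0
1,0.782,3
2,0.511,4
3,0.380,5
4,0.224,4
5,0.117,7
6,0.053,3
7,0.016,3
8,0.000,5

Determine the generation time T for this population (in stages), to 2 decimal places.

2.57

lx·mx: 0, 2.346, 2.044, 1.9, 0.896, 0.819, 0.159, 0.048, 0 → R0 = 8.212
x·lx·mx: 0, 2.346, 4.088, 5.7, 3.584, 4.095, 0.954, 0.336, 0 → Σ = 21.103
T = 21.103 / 8.212 = 2.569776… → 2.57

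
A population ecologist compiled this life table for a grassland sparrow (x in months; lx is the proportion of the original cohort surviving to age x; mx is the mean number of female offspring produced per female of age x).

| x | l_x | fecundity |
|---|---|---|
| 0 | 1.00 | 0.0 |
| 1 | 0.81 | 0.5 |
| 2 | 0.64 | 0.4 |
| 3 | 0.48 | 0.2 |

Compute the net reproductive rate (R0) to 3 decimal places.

lx·mx by age: 0, 0.405, 0.256, 0.096
R0 = Σ lx·mx = 0.757 → 0.757

0.757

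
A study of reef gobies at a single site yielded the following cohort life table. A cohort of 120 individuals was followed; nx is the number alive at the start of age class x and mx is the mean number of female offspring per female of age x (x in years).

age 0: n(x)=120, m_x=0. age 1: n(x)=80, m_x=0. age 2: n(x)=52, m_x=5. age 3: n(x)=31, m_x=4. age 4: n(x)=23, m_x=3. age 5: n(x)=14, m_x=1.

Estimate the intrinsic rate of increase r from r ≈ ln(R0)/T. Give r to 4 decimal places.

0.5126

lx = nx/n0 = nx/120: 1, 0.66667…, 0.43333…, 0.25833…, 0.19167…, 0.11667…
R0 = Σ lx·mx = 0 + 0 + 2.16667… + 1.03333… + 0.575… + 0.11667… = 3.891667…
Σ x·lx·mx = 10.316667…; T = 10.316667…/3.891667… = 2.65096…
r ≈ ln(R0)/T = ln(3.891667…)/2.65096… = 0.512582… → 0.5126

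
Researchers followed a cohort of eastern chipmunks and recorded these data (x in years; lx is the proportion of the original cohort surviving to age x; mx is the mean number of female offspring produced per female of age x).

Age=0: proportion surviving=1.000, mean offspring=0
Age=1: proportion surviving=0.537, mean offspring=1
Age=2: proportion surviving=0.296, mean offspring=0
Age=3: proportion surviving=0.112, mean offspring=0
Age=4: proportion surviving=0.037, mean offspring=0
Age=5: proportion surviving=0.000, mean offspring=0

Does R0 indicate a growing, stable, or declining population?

declining

R0 = Σ lx·mx = 0 + 0.537 + 0 + 0 + 0 + 0 = 0.537
R0 < 1, so the population is declining.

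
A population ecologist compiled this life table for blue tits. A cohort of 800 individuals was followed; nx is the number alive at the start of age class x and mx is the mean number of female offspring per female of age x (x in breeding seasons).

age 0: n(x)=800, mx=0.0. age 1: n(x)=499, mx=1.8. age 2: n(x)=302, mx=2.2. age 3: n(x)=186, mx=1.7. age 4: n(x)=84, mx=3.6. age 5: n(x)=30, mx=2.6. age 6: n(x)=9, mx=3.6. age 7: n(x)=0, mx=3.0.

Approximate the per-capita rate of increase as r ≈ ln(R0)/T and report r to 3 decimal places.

0.485

lx = nx/n0 = nx/800: 1, 0.62375, 0.3775, 0.2325, 0.105, 0.0375, 0.01125, 0
R0 = Σ lx·mx = 0 + 1.12275… + 0.8305 + 0.39525 + 0.378 + 0.0975 + 0.0405… + 0 = 2.8645
Σ x·lx·mx = 6.212; T = 6.212/2.8645 = 2.16862…
r ≈ ln(R0)/T = ln(2.8645)/2.16862… = 0.48528… → 0.485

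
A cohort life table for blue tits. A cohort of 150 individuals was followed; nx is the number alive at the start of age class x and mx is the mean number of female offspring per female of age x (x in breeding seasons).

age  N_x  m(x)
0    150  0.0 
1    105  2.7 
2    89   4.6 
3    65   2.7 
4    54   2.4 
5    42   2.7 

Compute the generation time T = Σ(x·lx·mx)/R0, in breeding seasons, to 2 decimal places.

2.44

lx = nx/n0 = nx/150: 1, 0.7, 0.59333…, 0.43333…, 0.36, 0.28
lx·mx: 0, 1.89, 2.729333…, 1.17…, 0.864, 0.756 → R0 = 7.409333…
x·lx·mx: 0, 1.89, 5.458667…, 3.51…, 3.456, 3.78 → Σ = 18.094667…
T = 18.094667… / 7.409333… = 2.442145… → 2.44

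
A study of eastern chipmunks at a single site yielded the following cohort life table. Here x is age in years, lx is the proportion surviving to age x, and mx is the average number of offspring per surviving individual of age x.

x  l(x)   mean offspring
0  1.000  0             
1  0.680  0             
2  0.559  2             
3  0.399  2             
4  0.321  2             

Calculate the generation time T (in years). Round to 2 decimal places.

2.81

lx·mx: 0, 0, 1.118, 0.798, 0.642 → R0 = 2.558
x·lx·mx: 0, 0, 2.236, 2.394, 2.568 → Σ = 7.198
T = 7.198 / 2.558 = 2.813917… → 2.81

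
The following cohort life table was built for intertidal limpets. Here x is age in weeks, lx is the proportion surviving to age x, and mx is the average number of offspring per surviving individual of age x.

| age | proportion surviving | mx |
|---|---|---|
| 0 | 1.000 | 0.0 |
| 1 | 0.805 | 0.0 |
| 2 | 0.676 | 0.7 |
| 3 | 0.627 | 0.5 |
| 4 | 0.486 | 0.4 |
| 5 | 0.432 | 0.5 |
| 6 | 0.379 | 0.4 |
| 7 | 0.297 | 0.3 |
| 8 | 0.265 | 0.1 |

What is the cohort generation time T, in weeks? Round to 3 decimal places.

lx·mx: 0, 0, 0.4732, 0.3135, 0.1944, 0.216, 0.1516, 0.0891, 0.0265 → R0 = 1.4643
x·lx·mx: 0, 0, 0.9464, 0.9405, 0.7776, 1.08, 0.9096, 0.6237, 0.212 → Σ = 5.4898
T = 5.4898 / 1.4643 = 3.749095… → 3.749

3.749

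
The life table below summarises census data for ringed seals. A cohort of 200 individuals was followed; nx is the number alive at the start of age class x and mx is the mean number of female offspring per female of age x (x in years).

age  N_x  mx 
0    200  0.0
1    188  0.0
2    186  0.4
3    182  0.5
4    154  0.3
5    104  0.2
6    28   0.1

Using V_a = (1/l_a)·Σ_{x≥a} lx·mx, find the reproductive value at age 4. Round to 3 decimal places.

lx = nx/n0 = nx/200: 1, 0.94, 0.93, 0.91, 0.77, 0.52, 0.14
lx·mx for x ≥ 4: 0.231, 0.104, 0.014 → sum = 0.349
V_4 = 0.349 / l_4 = 0.349 / 0.77 = 0.453247… → 0.453

0.453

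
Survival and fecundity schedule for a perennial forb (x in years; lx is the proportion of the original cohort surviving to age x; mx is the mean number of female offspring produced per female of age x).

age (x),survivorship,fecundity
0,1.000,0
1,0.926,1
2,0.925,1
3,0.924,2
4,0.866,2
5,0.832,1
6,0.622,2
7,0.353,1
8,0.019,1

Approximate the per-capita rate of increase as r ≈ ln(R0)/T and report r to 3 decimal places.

0.551

R0 = Σ lx·mx = 0 + 0.926 + 0.925 + 1.848 + 1.732 + 0.832 + 1.244 + 0.353 + 0.019 = 7.879
Σ x·lx·mx = 29.495; T = 29.495/7.879 = 3.7435…
r ≈ ln(R0)/T = ln(7.879)/3.7435… = 0.55141… → 0.551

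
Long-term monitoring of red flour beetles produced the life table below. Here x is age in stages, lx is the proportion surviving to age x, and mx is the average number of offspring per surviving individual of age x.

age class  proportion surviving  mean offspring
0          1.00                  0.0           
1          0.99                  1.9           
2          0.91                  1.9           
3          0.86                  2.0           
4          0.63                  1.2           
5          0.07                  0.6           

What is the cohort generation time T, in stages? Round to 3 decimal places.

lx·mx: 0, 1.881, 1.729, 1.72, 0.756, 0.042 → R0 = 6.128
x·lx·mx: 0, 1.881, 3.458, 5.16, 3.024, 0.21 → Σ = 13.733
T = 13.733 / 6.128 = 2.241025… → 2.241

2.241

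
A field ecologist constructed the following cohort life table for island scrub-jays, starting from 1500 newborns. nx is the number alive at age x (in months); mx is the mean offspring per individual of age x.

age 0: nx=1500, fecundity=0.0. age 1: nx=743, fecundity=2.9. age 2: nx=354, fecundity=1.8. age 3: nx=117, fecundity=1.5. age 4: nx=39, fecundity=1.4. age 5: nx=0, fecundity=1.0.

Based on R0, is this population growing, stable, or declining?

lx = nx/n0 = nx/1500: 1, 0.49533…, 0.236, 0.078, 0.026, 0
R0 = Σ lx·mx = 0 + 1.436467… + 0.4248 + 0.117 + 0.0364 + 0 = 2.014667…
R0 > 1, so the population is growing.

growing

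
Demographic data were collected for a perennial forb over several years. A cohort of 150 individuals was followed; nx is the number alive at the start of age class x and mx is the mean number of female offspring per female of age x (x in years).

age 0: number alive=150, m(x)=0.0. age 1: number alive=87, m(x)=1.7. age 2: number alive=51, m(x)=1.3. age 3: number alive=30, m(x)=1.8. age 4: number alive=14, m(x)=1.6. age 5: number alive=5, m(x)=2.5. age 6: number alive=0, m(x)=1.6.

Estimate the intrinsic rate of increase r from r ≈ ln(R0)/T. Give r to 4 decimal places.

0.3586

lx = nx/n0 = nx/150: 1, 0.58, 0.34, 0.2, 0.09333…, 0.03333…, 0
R0 = Σ lx·mx = 0 + 0.986 + 0.442 + 0.36 + 0.14933… + 0.08333… + 0 = 2.020667…
Σ x·lx·mx = 3.964…; T = 3.964…/2.020667… = 1.96173…
r ≈ ln(R0)/T = ln(2.020667…)/1.96173… = 0.358575… → 0.3586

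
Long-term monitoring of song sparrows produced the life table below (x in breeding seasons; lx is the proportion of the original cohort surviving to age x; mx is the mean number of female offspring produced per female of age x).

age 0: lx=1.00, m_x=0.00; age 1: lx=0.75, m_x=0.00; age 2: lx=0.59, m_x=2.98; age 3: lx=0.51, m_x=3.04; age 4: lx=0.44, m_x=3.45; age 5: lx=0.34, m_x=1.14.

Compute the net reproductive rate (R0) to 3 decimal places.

5.214

lx·mx by age: 0, 0, 1.7582, 1.5504, 1.518, 0.3876
R0 = Σ lx·mx = 5.2142 → 5.214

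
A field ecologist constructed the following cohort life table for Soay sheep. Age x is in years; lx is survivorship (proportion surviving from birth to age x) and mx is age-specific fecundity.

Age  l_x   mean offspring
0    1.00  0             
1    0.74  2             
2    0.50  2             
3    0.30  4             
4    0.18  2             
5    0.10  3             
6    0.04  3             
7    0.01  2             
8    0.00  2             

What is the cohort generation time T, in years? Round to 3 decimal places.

2.429

lx·mx: 0, 1.48, 1, 1.2, 0.36, 0.3, 0.12, 0.02, 0 → R0 = 4.48
x·lx·mx: 0, 1.48, 2, 3.6, 1.44, 1.5, 0.72, 0.14, 0 → Σ = 10.88
T = 10.88 / 4.48 = 2.428571… → 2.429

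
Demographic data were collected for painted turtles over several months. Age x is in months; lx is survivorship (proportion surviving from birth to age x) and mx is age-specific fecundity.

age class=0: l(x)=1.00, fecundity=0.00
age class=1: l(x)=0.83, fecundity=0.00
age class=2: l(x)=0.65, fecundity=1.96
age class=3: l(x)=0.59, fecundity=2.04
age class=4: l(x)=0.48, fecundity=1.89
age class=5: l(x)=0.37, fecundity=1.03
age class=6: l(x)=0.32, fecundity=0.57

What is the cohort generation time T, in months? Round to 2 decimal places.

lx·mx: 0, 0, 1.274, 1.2036, 0.9072, 0.3811, 0.1824 → R0 = 3.9483
x·lx·mx: 0, 0, 2.548, 3.6108, 3.6288, 1.9055, 1.0944 → Σ = 12.7875
T = 12.7875 / 3.9483 = 3.238736… → 3.24

3.24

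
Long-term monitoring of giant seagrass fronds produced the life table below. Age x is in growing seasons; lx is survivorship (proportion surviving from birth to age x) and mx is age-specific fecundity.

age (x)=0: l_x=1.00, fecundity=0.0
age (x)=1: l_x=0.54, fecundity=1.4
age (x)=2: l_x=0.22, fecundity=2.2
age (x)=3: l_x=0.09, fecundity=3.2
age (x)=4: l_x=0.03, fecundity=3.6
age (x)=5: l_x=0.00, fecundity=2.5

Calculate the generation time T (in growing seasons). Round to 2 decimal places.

lx·mx: 0, 0.756, 0.484, 0.288, 0.108, 0 → R0 = 1.636
x·lx·mx: 0, 0.756, 0.968, 0.864, 0.432, 0 → Σ = 3.02
T = 3.02 / 1.636 = 1.845966… → 1.85

1.85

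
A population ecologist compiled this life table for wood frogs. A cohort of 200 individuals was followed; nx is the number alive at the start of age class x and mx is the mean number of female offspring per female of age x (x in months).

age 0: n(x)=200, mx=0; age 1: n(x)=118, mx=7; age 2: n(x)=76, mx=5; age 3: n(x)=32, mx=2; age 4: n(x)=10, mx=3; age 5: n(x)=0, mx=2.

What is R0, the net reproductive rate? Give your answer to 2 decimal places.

6.50

lx = nx/n0 = nx/200: 1, 0.59, 0.38, 0.16, 0.05, 0
lx·mx by age: 0, 4.13, 1.9, 0.32, 0.15, 0
R0 = Σ lx·mx = 6.5 → 6.50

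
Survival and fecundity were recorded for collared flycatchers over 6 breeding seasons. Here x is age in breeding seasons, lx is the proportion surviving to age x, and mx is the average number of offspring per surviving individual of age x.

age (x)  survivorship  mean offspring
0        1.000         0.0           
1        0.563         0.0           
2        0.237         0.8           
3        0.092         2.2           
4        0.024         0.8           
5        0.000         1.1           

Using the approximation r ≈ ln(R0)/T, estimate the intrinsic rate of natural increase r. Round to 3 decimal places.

R0 = Σ lx·mx = 0 + 0 + 0.1896 + 0.2024 + 0.0192 + 0 = 0.4112
Σ x·lx·mx = 1.0632; T = 1.0632/0.4112 = 2.5856…
r ≈ ln(R0)/T = ln(0.4112)/2.5856… = -0.3437… → -0.344

-0.344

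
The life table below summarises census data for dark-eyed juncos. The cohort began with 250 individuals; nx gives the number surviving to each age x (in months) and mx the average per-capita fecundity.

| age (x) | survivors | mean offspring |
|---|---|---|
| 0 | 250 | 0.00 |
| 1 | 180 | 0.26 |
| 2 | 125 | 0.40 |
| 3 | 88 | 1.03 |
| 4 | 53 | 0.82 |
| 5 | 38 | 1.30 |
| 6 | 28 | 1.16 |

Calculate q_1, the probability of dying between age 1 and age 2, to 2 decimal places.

0.31

lx = nx/n0 = nx/250: 1, 0.72, 0.5, 0.352, 0.212, 0.152, 0.112
q_1 = (l_1 − l_2) / l_1 = (0.72 − 0.5) / 0.72
     = 0.22 / 0.72 = 0.305556… → 0.31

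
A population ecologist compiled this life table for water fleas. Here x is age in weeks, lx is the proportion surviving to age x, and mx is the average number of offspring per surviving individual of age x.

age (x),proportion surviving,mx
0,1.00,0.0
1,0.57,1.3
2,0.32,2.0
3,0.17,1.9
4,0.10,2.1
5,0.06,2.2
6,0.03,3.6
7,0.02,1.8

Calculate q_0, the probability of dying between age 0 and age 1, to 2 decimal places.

0.43

q_0 = (l_0 − l_1) / l_0 = (1 − 0.57) / 1
     = 0.43 / 1 = 0.43 → 0.43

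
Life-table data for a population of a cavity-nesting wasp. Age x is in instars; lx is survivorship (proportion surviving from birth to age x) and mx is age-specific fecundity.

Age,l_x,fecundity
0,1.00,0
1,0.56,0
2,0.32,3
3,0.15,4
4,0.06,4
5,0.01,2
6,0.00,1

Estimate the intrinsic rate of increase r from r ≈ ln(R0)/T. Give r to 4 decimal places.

R0 = Σ lx·mx = 0 + 0 + 0.96 + 0.6 + 0.24 + 0.02 + 0 = 1.82
Σ x·lx·mx = 4.78; T = 4.78/1.82 = 2.62637…
r ≈ ln(R0)/T = ln(1.82)/2.62637… = 0.228009… → 0.2280

0.2280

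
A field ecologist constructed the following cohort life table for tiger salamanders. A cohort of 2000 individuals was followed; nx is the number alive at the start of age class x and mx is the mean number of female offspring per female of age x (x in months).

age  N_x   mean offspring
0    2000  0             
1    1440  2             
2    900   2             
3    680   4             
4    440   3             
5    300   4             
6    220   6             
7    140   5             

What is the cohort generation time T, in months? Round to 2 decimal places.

3.24

lx = nx/n0 = nx/2000: 1, 0.72, 0.45, 0.34, 0.22, 0.15, 0.11, 0.07
lx·mx: 0, 1.44, 0.9, 1.36, 0.66, 0.6, 0.66, 0.35 → R0 = 5.97
x·lx·mx: 0, 1.44, 1.8, 4.08, 2.64, 3, 3.96, 2.45 → Σ = 19.37
T = 19.37 / 5.97 = 3.244556… → 3.24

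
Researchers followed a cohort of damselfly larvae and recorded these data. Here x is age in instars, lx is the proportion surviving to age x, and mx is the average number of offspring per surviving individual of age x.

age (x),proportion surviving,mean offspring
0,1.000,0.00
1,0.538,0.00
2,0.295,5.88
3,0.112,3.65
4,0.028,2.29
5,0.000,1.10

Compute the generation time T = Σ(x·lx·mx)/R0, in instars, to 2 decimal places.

2.24

lx·mx: 0, 0, 1.7346, 0.4088, 0.06412, 0 → R0 = 2.20752
x·lx·mx: 0, 0, 3.4692, 1.2264, 0.25648, 0 → Σ = 4.95208
T = 4.95208 / 2.20752 = 2.243278… → 2.24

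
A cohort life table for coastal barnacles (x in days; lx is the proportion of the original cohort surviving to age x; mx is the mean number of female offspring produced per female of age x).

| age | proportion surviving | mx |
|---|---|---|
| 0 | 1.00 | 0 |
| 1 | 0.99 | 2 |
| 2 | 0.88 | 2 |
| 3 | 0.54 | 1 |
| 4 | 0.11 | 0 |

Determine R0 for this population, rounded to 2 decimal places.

4.28

lx·mx by age: 0, 1.98, 1.76, 0.54, 0
R0 = Σ lx·mx = 4.28 → 4.28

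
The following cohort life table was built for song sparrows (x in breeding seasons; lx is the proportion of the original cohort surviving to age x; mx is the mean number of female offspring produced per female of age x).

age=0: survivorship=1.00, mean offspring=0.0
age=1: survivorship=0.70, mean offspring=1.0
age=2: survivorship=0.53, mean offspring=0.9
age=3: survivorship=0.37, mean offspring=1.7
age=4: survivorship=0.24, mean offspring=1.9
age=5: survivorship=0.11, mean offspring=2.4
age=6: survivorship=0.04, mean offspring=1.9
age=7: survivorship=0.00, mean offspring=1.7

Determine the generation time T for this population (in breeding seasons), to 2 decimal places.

2.74

lx·mx: 0, 0.7, 0.477, 0.629, 0.456, 0.264, 0.076, 0 → R0 = 2.602
x·lx·mx: 0, 0.7, 0.954, 1.887, 1.824, 1.32, 0.456, 0 → Σ = 7.141
T = 7.141 / 2.602 = 2.744427… → 2.74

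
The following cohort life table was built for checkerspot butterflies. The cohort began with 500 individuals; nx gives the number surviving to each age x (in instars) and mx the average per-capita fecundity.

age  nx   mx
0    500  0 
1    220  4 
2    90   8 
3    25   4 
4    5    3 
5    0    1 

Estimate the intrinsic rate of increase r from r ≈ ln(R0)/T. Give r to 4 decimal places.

lx = nx/n0 = nx/500: 1, 0.44, 0.18, 0.05, 0.01, 0
R0 = Σ lx·mx = 0 + 1.76 + 1.44 + 0.2 + 0.03 + 0 = 3.43
Σ x·lx·mx = 5.36; T = 5.36/3.43 = 1.56268…
r ≈ ln(R0)/T = ln(3.43)/1.56268… = 0.788747… → 0.7887

0.7887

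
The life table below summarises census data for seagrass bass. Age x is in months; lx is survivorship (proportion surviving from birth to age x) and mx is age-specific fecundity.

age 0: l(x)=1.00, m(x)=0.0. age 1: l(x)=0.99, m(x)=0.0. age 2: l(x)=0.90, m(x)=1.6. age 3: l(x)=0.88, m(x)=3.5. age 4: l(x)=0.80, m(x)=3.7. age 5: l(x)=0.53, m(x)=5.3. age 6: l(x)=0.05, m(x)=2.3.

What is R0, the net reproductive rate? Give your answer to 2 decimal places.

lx·mx by age: 0, 0, 1.44, 3.08, 2.96, 2.809, 0.115
R0 = Σ lx·mx = 10.404 → 10.40

10.40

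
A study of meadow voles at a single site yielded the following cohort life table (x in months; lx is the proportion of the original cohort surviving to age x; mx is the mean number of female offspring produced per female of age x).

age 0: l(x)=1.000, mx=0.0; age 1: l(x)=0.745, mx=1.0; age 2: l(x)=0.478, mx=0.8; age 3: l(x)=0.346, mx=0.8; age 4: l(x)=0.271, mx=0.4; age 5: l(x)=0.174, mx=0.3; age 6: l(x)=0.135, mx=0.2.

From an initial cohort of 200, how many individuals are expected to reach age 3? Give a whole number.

69

Expected survivors = N0 · l_3 = 200 × 0.346 = 69.2 → 69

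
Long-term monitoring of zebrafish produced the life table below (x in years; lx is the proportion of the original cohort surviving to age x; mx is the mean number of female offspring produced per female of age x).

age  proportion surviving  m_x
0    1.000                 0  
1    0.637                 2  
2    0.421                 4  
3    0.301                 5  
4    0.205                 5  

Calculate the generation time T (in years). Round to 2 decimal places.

lx·mx: 0, 1.274, 1.684, 1.505, 1.025 → R0 = 5.488
x·lx·mx: 0, 1.274, 3.368, 4.515, 4.1 → Σ = 13.257
T = 13.257 / 5.488 = 2.415634… → 2.42

2.42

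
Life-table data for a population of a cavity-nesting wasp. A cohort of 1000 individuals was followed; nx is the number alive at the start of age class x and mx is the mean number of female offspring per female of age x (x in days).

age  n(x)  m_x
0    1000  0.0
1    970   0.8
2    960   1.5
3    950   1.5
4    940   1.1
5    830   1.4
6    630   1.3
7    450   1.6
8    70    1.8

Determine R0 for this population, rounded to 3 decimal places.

7.502

lx = nx/n0 = nx/1000: 1, 0.97, 0.96, 0.95, 0.94, 0.83, 0.63, 0.45, 0.07
lx·mx by age: 0, 0.776, 1.44, 1.425, 1.034, 1.162, 0.819, 0.72, 0.126
R0 = Σ lx·mx = 7.502 → 7.502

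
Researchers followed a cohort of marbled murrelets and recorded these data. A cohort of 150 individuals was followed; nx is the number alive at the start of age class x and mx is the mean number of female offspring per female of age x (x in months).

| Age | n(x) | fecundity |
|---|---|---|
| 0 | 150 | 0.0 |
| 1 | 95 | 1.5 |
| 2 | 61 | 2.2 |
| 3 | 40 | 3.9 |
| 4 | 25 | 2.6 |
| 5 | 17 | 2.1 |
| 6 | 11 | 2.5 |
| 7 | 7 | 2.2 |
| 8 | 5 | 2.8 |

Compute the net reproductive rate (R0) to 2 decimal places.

lx = nx/n0 = nx/150: 1, 0.63333…, 0.40667…, 0.26667…, 0.16667…, 0.11333…, 0.07333…, 0.04667…, 0.03333…
lx·mx by age: 0, 0.95…, 0.894667…, 1.04…, 0.433333…, 0.238…, 0.183333…, 0.102667…, 0.093333…
R0 = Σ lx·mx = 3.935333… → 3.94

3.94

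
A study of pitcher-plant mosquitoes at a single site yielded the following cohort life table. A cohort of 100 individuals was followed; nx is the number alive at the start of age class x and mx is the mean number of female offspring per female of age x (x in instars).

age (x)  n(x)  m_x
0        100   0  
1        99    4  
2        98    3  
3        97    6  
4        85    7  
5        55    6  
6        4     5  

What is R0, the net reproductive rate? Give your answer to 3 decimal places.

lx = nx/n0 = nx/100: 1, 0.99, 0.98, 0.97, 0.85, 0.55, 0.04
lx·mx by age: 0, 3.96, 2.94, 5.82, 5.95, 3.3, 0.2
R0 = Σ lx·mx = 22.17 → 22.170

22.170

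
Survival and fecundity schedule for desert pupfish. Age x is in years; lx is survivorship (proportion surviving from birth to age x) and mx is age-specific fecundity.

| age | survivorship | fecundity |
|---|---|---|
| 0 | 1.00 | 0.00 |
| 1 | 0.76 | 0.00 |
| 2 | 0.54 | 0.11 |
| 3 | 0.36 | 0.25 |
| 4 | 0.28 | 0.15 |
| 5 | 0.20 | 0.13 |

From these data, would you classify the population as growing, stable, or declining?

declining

R0 = Σ lx·mx = 0 + 0 + 0.0594 + 0.09 + 0.042 + 0.026 = 0.2174
R0 < 1, so the population is declining.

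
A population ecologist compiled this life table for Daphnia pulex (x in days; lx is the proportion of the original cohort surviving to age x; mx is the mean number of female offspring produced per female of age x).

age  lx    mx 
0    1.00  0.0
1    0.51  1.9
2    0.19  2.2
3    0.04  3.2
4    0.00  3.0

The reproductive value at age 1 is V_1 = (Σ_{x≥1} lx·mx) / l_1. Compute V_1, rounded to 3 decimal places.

2.971

lx·mx for x ≥ 1: 0.969, 0.418, 0.128, 0 → sum = 1.515
V_1 = 1.515 / l_1 = 1.515 / 0.51 = 2.970588… → 2.971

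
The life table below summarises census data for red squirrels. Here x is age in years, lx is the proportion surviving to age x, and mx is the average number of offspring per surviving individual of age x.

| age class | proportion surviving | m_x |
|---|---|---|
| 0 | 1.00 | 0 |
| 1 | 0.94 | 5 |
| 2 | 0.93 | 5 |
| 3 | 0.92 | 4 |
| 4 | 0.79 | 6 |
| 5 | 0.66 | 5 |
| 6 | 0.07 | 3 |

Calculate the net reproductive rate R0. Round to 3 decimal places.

lx·mx by age: 0, 4.7, 4.65, 3.68, 4.74, 3.3, 0.21
R0 = Σ lx·mx = 21.28 → 21.280

21.280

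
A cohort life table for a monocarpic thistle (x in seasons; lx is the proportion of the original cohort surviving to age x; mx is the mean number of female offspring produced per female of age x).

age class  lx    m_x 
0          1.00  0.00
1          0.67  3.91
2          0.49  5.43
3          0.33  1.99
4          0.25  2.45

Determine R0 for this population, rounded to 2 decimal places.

6.55

lx·mx by age: 0, 2.6197, 2.6607, 0.6567, 0.6125
R0 = Σ lx·mx = 6.5496 → 6.55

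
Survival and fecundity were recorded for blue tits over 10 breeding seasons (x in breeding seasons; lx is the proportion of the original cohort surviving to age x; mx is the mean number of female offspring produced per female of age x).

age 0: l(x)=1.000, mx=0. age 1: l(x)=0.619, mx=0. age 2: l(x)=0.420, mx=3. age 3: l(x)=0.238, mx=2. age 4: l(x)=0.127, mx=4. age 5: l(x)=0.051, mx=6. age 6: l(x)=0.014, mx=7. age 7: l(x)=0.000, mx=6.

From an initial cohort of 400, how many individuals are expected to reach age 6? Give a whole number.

Expected survivors = N0 · l_6 = 400 × 0.014 = 5.6 → 6

6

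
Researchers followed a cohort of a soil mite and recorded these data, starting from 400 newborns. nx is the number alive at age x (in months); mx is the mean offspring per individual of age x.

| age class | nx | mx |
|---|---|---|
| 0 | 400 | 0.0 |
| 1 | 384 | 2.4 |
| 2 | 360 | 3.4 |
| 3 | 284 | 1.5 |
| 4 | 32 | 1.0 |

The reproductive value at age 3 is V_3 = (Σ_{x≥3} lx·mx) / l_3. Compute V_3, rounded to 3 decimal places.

1.613

lx = nx/n0 = nx/400: 1, 0.96, 0.9, 0.71, 0.08
lx·mx for x ≥ 3: 1.065, 0.08 → sum = 1.145
V_3 = 1.145 / l_3 = 1.145 / 0.71 = 1.612676… → 1.613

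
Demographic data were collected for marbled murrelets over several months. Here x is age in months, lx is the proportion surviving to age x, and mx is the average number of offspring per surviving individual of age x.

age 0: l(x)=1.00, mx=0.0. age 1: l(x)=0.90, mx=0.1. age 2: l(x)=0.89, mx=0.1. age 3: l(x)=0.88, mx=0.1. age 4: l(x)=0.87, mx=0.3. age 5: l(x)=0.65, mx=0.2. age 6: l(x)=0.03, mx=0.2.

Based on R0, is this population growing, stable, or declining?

declining

R0 = Σ lx·mx = 0 + 0.09 + 0.089 + 0.088 + 0.261 + 0.13 + 0.006 = 0.664
R0 < 1, so the population is declining.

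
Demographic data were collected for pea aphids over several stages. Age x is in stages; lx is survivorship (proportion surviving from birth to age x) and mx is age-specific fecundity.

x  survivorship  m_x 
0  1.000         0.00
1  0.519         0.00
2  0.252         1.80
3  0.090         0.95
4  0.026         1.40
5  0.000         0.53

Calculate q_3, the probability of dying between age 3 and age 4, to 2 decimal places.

q_3 = (l_3 − l_4) / l_3 = (0.09 − 0.026) / 0.09
     = 0.064 / 0.09 = 0.711111… → 0.71

0.71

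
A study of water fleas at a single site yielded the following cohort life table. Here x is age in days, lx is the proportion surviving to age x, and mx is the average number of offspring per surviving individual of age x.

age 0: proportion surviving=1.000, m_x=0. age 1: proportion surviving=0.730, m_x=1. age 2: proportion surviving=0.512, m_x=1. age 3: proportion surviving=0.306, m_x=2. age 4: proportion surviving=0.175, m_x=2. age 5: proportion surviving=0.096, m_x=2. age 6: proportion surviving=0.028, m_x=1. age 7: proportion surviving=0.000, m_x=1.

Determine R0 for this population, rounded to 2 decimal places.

2.42

lx·mx by age: 0, 0.73, 0.512, 0.612, 0.35, 0.192, 0.028, 0
R0 = Σ lx·mx = 2.424 → 2.42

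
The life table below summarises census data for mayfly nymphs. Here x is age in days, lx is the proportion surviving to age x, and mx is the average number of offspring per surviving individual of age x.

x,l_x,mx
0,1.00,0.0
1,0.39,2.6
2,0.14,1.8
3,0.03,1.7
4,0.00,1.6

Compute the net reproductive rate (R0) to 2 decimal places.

1.32

lx·mx by age: 0, 1.014, 0.252, 0.051, 0
R0 = Σ lx·mx = 1.317 → 1.32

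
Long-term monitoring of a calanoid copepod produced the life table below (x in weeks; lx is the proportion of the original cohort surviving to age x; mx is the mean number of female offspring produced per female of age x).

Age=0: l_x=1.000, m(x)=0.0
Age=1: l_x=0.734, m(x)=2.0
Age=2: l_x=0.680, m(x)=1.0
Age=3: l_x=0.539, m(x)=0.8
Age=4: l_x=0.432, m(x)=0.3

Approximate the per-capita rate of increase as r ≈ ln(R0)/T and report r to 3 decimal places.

R0 = Σ lx·mx = 0 + 1.468 + 0.68 + 0.4312 + 0.1296 = 2.7088
Σ x·lx·mx = 4.64; T = 4.64/2.7088 = 1.71294…
r ≈ ln(R0)/T = ln(2.7088)/1.71294… = 0.58175… → 0.582

0.582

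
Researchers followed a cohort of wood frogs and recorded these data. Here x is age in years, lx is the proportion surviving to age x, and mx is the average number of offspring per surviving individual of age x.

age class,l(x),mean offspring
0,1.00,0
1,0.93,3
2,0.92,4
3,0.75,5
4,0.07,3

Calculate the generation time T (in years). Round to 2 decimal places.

2.13

lx·mx: 0, 2.79, 3.68, 3.75, 0.21 → R0 = 10.43
x·lx·mx: 0, 2.79, 7.36, 11.25, 0.84 → Σ = 22.24
T = 22.24 / 10.43 = 2.132311… → 2.13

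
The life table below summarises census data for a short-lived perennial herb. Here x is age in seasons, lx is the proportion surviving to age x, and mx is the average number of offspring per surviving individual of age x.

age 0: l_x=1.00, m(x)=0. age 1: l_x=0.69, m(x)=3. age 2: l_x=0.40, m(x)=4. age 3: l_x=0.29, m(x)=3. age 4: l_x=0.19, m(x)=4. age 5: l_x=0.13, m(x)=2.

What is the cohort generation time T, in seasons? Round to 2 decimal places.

2.20

lx·mx: 0, 2.07, 1.6, 0.87, 0.76, 0.26 → R0 = 5.56
x·lx·mx: 0, 2.07, 3.2, 2.61, 3.04, 1.3 → Σ = 12.22
T = 12.22 / 5.56 = 2.197842… → 2.20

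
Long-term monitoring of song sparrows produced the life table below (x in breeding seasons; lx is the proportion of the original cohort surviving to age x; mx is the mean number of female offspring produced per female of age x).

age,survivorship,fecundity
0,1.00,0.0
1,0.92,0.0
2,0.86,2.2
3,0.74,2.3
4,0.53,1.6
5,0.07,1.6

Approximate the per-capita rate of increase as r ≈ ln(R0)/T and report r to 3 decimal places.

0.538

R0 = Σ lx·mx = 0 + 0 + 1.892 + 1.702 + 0.848 + 0.112 = 4.554
Σ x·lx·mx = 12.842; T = 12.842/4.554 = 2.81994…
r ≈ ln(R0)/T = ln(4.554)/2.81994… = 0.5376… → 0.538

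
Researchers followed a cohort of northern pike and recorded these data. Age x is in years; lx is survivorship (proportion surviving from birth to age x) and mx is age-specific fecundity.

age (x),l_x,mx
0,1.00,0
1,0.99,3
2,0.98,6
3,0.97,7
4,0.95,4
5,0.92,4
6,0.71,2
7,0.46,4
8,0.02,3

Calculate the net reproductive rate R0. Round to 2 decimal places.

lx·mx by age: 0, 2.97, 5.88, 6.79, 3.8, 3.68, 1.42, 1.84, 0.06
R0 = Σ lx·mx = 26.44 → 26.44

26.44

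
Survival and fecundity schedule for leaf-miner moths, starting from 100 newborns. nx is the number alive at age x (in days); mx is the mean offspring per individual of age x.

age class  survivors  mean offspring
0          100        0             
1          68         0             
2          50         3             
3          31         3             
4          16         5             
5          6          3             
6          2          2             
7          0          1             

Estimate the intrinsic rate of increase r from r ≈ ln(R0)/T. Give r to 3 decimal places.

lx = nx/n0 = nx/100: 1, 0.68, 0.5, 0.31, 0.16, 0.06, 0.02, 0
R0 = Σ lx·mx = 0 + 0 + 1.5 + 0.93 + 0.8 + 0.18 + 0.04 + 0 = 3.45
Σ x·lx·mx = 10.13; T = 10.13/3.45 = 2.93623…
r ≈ ln(R0)/T = ln(3.45)/2.93623… = 0.42176… → 0.422

0.422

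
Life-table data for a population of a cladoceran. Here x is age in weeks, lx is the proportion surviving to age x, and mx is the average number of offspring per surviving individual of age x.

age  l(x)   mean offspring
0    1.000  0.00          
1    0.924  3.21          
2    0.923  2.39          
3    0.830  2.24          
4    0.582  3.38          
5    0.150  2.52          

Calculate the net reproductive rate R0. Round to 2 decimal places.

lx·mx by age: 0, 2.96604, 2.20597, 1.8592, 1.96716, 0.378
R0 = Σ lx·mx = 9.37637 → 9.38

9.38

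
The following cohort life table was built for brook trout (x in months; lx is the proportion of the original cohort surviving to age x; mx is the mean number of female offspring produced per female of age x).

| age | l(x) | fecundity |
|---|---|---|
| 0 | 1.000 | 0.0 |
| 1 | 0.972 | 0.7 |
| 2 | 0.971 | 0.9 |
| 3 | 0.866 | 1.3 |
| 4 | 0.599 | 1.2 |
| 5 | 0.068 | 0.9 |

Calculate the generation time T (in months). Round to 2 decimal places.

lx·mx: 0, 0.6804, 0.8739, 1.1258, 0.7188, 0.0612 → R0 = 3.4601
x·lx·mx: 0, 0.6804, 1.7478, 3.3774, 2.8752, 0.306 → Σ = 8.9868
T = 8.9868 / 3.4601 = 2.597266… → 2.60

2.60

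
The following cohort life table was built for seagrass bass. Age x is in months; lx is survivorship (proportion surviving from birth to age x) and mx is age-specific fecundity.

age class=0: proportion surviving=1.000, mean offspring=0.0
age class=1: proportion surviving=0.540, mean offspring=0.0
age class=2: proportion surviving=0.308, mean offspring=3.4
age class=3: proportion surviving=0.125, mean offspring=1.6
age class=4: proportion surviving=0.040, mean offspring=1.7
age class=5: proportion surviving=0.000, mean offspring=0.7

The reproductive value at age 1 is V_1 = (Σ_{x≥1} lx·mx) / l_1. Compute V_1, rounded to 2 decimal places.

2.44

lx·mx for x ≥ 1: 0, 1.0472, 0.2, 0.068, 0 → sum = 1.3152
V_1 = 1.3152 / l_1 = 1.3152 / 0.54 = 2.435556… → 2.44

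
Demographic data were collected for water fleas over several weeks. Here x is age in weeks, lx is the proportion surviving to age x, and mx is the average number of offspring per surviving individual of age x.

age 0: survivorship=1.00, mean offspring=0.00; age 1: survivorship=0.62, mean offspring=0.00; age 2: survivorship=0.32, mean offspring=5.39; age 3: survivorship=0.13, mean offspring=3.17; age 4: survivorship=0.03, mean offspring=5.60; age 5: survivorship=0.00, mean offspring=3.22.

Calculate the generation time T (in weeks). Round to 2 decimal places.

2.32

lx·mx: 0, 0, 1.7248, 0.4121, 0.168, 0 → R0 = 2.3049
x·lx·mx: 0, 0, 3.4496, 1.2363, 0.672, 0 → Σ = 5.3579
T = 5.3579 / 2.3049 = 2.324569… → 2.32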